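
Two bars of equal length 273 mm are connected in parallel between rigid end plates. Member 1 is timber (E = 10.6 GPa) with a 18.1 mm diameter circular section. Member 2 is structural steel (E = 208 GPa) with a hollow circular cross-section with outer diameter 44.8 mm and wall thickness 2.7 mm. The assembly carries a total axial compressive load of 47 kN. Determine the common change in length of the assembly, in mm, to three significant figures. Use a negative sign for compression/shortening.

A_1 = 257.3 mm².
A_2 = 357.1 mm².
Equal strain + equilibrium ⇒ each member carries load in proportion to AE: A₁E₁ = 2727000 N, A₂E₂ = 74280000 N, ΣAE = 77010000 N.
δ = PL/ΣAE = -47000·273/77010000 = -0.1666 mm.

-0.167 mm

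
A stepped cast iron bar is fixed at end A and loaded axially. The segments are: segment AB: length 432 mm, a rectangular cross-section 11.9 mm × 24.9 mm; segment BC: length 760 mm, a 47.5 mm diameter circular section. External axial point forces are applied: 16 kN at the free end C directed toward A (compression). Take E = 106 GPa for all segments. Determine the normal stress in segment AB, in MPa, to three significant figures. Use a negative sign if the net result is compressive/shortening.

Internal axial forces (sectioning from the free end, tension +): N_BC = -16 kN, N_AB = -16 kN.
A_AB = 296.3 mm².
σ_AB = N_AB/A_AB = -16000/296.3 = -54 MPa.

-54.0 MPa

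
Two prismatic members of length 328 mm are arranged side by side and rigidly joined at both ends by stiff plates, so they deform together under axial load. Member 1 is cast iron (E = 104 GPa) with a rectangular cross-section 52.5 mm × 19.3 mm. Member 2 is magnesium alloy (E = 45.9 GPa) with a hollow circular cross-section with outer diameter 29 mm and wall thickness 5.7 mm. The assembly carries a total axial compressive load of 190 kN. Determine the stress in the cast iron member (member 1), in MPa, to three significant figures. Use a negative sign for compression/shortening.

-159 MPa

A_1 = 1013 mm².
A_2 = 417.2 mm².
Equal strain + equilibrium ⇒ each member carries load in proportion to AE: A₁E₁ = 105400000 N, A₂E₂ = 19150000 N, ΣAE = 124500000 N.
σ₁ = P·E₁/ΣAE = -190000·104000/124500000 = -158.7 MPa.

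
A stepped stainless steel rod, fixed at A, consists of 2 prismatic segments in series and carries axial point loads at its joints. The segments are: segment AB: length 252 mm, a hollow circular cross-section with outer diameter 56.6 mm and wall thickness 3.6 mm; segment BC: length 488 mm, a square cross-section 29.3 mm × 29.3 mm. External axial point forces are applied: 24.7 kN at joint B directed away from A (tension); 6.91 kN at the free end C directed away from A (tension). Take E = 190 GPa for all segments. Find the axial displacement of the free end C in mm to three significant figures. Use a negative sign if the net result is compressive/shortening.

Internal axial forces (sectioning from the free end, tension +): N_BC = 6.91 kN, N_AB = 31.61 kN.
A_AB = 599.4 mm².
A_BC = 858.5 mm².
δ_AB = 31610·252/(599.4·190000) = 0.06994 mm
δ_BC = 6910·488/(858.5·190000) = 0.02067 mm
δ = Σδ_i = 0.09062 mm.

0.0906 mm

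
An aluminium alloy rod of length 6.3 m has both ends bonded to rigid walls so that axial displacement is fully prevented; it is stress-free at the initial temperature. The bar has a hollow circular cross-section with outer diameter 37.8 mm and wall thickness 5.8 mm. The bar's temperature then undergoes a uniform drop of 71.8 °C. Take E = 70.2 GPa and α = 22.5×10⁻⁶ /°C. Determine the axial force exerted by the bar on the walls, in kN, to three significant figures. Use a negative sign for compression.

Free thermal expansion αLΔT = 22.5e-6 · 6300 · -71.8 = -10.18 mm.
The walls impose strain ε = −(-10.18)/6300 = 1.6155e-03; σ = Eε = 70200 · 1.6155e-03 = 113.4 MPa.
Wall reaction R = σ·A = 113.4·583.1 = 66130 N = 66.13 kN.

66.1 kN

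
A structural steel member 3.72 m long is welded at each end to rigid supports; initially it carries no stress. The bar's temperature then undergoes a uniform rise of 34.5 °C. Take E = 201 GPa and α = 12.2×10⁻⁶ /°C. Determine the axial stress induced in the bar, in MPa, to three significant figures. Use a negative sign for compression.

Free thermal expansion αLΔT = 12.2e-6 · 3720 · 34.5 = 1.566 mm.
The walls impose strain ε = −(1.566)/3720 = -4.2090e-04; σ = Eε = 201000 · -4.2090e-04 = -84.6 MPa.

-84.6 MPa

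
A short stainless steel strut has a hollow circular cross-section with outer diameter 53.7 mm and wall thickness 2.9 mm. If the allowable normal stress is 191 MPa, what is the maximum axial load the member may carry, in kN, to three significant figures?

88.4 kN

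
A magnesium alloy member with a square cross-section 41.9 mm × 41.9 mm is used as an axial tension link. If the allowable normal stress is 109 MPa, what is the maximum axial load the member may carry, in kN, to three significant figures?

191 kN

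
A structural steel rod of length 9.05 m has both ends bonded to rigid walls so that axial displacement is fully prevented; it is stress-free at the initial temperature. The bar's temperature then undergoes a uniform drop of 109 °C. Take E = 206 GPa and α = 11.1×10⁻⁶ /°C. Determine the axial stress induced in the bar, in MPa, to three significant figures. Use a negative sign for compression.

249 MPa

Free thermal expansion αLΔT = 11.1e-6 · 9050 · -109 = -10.95 mm.
The walls impose strain ε = −(-10.95)/9050 = 1.2099e-03; σ = Eε = 206000 · 1.2099e-03 = 249.2 MPa.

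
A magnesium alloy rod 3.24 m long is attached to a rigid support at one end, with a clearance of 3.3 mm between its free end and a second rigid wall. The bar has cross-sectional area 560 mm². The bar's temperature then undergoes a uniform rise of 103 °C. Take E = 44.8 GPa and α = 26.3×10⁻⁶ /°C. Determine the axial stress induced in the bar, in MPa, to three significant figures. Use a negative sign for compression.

Free thermal expansion αLΔT = 26.3e-6 · 3240 · 103 = 8.777 mm.
The walls engage after the gap closes; constrained expansion = 8.777 − 3.3 = 5.477 mm.
The walls impose strain ε = −(5.477)/3240 = -1.6904e-03; σ = Eε = 44800 · -1.6904e-03 = -75.73 MPa.

-75.7 MPa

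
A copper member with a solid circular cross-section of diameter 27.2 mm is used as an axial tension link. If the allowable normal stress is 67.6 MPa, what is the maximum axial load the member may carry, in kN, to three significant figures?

39.3 kN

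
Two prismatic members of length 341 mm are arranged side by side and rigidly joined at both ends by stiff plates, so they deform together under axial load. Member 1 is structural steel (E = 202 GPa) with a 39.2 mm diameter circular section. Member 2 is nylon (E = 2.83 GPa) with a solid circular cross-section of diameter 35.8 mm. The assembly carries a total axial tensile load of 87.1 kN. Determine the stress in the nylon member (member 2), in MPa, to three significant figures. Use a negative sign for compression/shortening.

0.999 MPa

A_1 = 1207 mm².
A_2 = 1007 mm².
Equal strain + equilibrium ⇒ each member carries load in proportion to AE: A₁E₁ = 243800000 N, A₂E₂ = 2849000 N, ΣAE = 246600000 N.
σ₂ = P·E₂/ΣAE = 87100·2830/246600000 = 0.9994 MPa.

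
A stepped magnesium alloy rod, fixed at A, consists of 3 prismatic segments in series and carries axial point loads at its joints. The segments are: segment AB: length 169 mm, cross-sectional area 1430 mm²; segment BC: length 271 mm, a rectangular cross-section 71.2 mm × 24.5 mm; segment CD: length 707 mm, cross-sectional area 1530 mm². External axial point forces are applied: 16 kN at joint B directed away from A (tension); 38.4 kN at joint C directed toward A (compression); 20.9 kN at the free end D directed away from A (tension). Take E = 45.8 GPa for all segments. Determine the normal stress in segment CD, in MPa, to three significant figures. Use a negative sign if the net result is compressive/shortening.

Internal axial forces (sectioning from the free end, tension +): N_CD = 20.9 kN, N_BC = -17.5 kN, N_AB = -1.5 kN.
σ_CD = N_CD/A_CD = 20900/1530 = 13.66 MPa.

13.7 MPa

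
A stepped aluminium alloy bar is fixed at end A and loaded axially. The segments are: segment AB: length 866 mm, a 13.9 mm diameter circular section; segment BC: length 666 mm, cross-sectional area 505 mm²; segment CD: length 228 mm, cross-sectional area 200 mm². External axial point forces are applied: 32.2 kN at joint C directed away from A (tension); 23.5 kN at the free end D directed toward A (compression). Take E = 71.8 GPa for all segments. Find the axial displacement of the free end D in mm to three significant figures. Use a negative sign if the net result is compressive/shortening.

Internal axial forces (sectioning from the free end, tension +): N_CD = -23.5 kN, N_BC = 8.7 kN, N_AB = 8.7 kN.
A_AB = 151.7 mm².
δ_AB = 8700·866/(151.7·71800) = 0.6915 mm
δ_BC = 8700·666/(505·71800) = 0.1598 mm
δ_CD = -23500·228/(200·71800) = -0.3731 mm
δ = Σδ_i = 0.4782 mm.

0.478 mm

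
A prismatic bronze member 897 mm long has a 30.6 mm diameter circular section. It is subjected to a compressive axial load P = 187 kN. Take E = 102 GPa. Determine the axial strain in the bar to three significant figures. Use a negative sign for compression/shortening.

-0.00249

A = 735.4 mm².
σ = N/A = -254.3 MPa; ε = σ/E = -254.3/102000 = -2.493e-03.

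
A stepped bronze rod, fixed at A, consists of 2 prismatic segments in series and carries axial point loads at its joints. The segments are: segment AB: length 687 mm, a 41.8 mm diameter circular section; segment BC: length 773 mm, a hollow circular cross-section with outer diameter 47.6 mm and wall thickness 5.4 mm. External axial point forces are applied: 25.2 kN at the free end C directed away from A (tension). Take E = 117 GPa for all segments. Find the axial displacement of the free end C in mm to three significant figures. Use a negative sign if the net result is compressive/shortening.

0.340 mm

Internal axial forces (sectioning from the free end, tension +): N_BC = 25.2 kN, N_AB = 25.2 kN.
A_AB = 1372 mm².
A_BC = 715.9 mm².
δ_AB = 25200·687/(1372·117000) = 0.1078 mm
δ_BC = 25200·773/(715.9·117000) = 0.2326 mm
δ = Σδ_i = 0.3404 mm.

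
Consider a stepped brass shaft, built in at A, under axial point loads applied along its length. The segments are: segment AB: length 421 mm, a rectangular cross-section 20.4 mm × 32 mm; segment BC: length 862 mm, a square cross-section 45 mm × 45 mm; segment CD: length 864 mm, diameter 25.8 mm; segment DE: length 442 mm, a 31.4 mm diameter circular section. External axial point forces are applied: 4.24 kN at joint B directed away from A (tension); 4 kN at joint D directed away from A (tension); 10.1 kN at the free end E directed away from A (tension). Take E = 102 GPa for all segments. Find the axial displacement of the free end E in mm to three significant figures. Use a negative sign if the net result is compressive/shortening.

0.460 mm

Internal axial forces (sectioning from the free end, tension +): N_DE = 10.1 kN, N_CD = 14.1 kN, N_BC = 14.1 kN, N_AB = 18.34 kN.
A_AB = 652.8 mm².
A_BC = 2025 mm².
A_CD = 522.8 mm².
A_DE = 774.4 mm².
δ_AB = 18340·421/(652.8·102000) = 0.116 mm
δ_BC = 14100·862/(2025·102000) = 0.05884 mm
δ_CD = 14100·864/(522.8·102000) = 0.2285 mm
δ_DE = 10100·442/(774.4·102000) = 0.05652 mm
δ = Σδ_i = 0.4598 mm.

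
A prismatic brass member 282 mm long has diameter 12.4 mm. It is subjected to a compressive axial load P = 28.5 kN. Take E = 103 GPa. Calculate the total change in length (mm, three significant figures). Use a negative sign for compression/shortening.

A = 120.8 mm².
δ_mech = NL/(AE) = -28500·282/(120.8·103000) = -0.6461 mm.

-0.646 mm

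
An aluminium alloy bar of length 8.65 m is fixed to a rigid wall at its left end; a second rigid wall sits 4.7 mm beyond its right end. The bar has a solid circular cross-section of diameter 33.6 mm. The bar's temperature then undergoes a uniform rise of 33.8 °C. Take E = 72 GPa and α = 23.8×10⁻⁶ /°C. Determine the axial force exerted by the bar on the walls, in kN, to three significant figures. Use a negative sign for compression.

-16.7 kN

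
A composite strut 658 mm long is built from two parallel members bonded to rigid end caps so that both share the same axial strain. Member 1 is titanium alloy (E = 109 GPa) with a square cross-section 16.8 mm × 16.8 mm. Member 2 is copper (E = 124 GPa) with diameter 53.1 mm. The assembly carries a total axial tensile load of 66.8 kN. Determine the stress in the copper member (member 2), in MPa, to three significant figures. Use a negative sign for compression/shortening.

A_1 = 282.2 mm².
A_2 = 2215 mm².
Equal strain + equilibrium ⇒ each member carries load in proportion to AE: A₁E₁ = 30760000 N, A₂E₂ = 274600000 N, ΣAE = 305400000 N.
σ₂ = P·E₂/ΣAE = 66800·124000/305400000 = 27.13 MPa.

27.1 MPa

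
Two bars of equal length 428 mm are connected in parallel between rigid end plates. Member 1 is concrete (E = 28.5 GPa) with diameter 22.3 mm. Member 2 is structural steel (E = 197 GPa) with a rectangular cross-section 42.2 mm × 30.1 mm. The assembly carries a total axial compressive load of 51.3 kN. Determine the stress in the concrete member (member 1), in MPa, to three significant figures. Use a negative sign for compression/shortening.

-5.59 MPa

A_1 = 390.6 mm².
A_2 = 1270 mm².
Equal strain + equilibrium ⇒ each member carries load in proportion to AE: A₁E₁ = 11130000 N, A₂E₂ = 250200000 N, ΣAE = 261400000 N.
σ₁ = P·E₁/ΣAE = -51300·28500/261400000 = -5.594 MPa.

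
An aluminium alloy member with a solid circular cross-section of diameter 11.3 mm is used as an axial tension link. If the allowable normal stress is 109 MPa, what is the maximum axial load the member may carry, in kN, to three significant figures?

A = 100.3 mm².
P_max = σ_allow · A = 109 · 100.3 = 10930 N = 10.93 kN.

10.9 kN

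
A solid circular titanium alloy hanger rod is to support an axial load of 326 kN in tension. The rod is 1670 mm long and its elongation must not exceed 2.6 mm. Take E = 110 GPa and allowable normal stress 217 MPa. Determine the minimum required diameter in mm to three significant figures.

49.2 mm

Required area A ≥ P/σ_allow = 326000/217 = 1502 mm².
For a solid circular section, d ≥ √(4A/π) = 43.74 mm.
Elongation limit: A ≥ PL/(Eδ_allow) = 326000·1670/(110000·2.6) = 1904 mm² ⇒ d ≥ 49.23 mm.
The elongation limit governs.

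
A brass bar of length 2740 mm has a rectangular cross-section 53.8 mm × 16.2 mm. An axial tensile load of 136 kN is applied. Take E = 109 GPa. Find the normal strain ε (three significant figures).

0.00143

A = 871.6 mm².
σ = N/A = 156 MPa; ε = σ/E = 156/109000 = 1.432e-03.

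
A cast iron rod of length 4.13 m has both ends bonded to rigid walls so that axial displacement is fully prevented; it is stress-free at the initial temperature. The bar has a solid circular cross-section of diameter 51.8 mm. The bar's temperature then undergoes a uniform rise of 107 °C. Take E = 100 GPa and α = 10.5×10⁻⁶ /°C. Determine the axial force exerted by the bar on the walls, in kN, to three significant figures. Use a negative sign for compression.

-237 kN

Free thermal expansion αLΔT = 10.5e-6 · 4130 · 107 = 4.64 mm.
The walls impose strain ε = −(4.64)/4130 = -1.1235e-03; σ = Eε = 100000 · -1.1235e-03 = -112.3 MPa.
Wall reaction R = σ·A = -112.3·2107 = -236800 N = -236.8 kN.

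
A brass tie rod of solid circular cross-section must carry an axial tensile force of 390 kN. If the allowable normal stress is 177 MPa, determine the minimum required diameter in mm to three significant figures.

53.0 mm

Required area A ≥ P/σ_allow = 390000/177 = 2203 mm².
For a solid circular section, d ≥ √(4A/π) = 52.97 mm.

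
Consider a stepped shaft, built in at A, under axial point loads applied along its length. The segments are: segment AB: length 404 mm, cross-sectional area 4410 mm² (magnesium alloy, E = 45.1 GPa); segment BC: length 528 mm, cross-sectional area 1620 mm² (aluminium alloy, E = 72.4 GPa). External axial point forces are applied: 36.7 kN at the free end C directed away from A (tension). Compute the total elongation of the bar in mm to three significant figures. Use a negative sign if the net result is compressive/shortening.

0.240 mm

Internal axial forces (sectioning from the free end, tension +): N_BC = 36.7 kN, N_AB = 36.7 kN.
δ_AB = 36700·404/(4410·45100) = 0.07455 mm
δ_BC = 36700·528/(1620·72400) = 0.1652 mm
δ = Σδ_i = 0.2398 mm.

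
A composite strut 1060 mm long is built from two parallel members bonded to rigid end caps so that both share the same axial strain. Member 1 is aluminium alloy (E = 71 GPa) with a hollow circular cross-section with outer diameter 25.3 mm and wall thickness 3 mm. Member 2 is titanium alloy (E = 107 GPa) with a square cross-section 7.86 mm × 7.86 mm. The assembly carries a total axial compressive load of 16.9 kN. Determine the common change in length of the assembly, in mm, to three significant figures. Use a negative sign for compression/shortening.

-0.832 mm

A_1 = 210.2 mm².
A_2 = 61.78 mm².
Equal strain + equilibrium ⇒ each member carries load in proportion to AE: A₁E₁ = 14920000 N, A₂E₂ = 6610000 N, ΣAE = 21530000 N.
δ = PL/ΣAE = -16900·1060/21530000 = -0.8319 mm.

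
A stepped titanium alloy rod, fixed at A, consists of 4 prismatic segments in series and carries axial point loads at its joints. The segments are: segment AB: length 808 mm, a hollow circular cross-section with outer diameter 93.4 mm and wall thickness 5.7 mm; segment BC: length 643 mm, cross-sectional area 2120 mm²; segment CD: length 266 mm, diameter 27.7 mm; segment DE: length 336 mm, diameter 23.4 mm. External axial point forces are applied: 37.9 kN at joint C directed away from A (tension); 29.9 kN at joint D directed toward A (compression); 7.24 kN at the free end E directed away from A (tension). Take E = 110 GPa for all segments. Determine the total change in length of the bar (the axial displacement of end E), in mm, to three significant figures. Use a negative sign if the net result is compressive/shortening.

Internal axial forces (sectioning from the free end, tension +): N_DE = 7.24 kN, N_CD = -22.66 kN, N_BC = 15.24 kN, N_AB = 15.24 kN.
A_AB = 1570 mm².
A_CD = 602.6 mm².
A_DE = 430.1 mm².
δ_AB = 15240·808/(1570·110000) = 0.07128 mm
δ_BC = 15240·643/(2120·110000) = 0.04202 mm
δ_CD = -22660·266/(602.6·110000) = -0.09093 mm
δ_DE = 7240·336/(430.1·110000) = 0.05142 mm
δ = Σδ_i = 0.0738 mm.

0.0738 mm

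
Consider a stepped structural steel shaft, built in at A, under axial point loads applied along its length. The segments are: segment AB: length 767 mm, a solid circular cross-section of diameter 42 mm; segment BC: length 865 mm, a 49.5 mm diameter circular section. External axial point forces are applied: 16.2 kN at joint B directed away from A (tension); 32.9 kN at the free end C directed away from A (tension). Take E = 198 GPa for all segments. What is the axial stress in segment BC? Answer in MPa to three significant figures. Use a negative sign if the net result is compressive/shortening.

17.1 MPa

Internal axial forces (sectioning from the free end, tension +): N_BC = 32.9 kN, N_AB = 49.1 kN.
A_BC = 1924 mm².
σ_BC = N_BC/A_BC = 32900/1924 = 17.1 MPa.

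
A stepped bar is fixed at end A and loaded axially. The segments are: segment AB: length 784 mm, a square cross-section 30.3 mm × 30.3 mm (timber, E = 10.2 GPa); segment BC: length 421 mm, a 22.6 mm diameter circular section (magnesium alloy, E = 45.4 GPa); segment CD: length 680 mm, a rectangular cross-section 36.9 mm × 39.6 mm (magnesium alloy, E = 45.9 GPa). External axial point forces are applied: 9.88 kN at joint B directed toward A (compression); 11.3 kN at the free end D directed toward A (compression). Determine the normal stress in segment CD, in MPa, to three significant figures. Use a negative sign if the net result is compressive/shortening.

-7.73 MPa

Internal axial forces (sectioning from the free end, tension +): N_CD = -11.3 kN, N_BC = -11.3 kN, N_AB = -21.18 kN.
A_CD = 1461 mm².
σ_CD = N_CD/A_CD = -11300/1461 = -7.733 MPa.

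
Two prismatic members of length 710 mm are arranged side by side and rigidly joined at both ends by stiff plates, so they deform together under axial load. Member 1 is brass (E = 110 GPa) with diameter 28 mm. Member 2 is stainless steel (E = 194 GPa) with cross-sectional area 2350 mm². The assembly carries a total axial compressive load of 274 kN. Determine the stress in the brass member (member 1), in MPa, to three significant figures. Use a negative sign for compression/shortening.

A_1 = 615.8 mm².
Equal strain + equilibrium ⇒ each member carries load in proportion to AE: A₁E₁ = 67730000 N, A₂E₂ = 455900000 N, ΣAE = 523600000 N.
σ₁ = P·E₁/ΣAE = -274000·110000/523600000 = -57.56 MPa.

-57.6 MPa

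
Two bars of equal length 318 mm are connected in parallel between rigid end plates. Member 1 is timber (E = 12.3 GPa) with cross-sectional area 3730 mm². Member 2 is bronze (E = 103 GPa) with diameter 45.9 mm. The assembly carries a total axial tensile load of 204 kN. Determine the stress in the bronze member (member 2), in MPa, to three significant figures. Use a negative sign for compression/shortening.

97.1 MPa

A_2 = 1655 mm².
Equal strain + equilibrium ⇒ each member carries load in proportion to AE: A₁E₁ = 45880000 N, A₂E₂ = 170400000 N, ΣAE = 216300000 N.
σ₂ = P·E₂/ΣAE = 204000·103000/216300000 = 97.14 MPa.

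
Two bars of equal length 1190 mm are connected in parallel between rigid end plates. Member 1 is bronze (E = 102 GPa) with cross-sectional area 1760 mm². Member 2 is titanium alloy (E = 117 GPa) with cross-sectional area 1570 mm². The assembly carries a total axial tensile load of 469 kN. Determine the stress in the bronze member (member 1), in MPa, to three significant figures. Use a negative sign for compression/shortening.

Equal strain + equilibrium ⇒ each member carries load in proportion to AE: A₁E₁ = 179500000 N, A₂E₂ = 183700000 N, ΣAE = 363200000 N.
σ₁ = P·E₁/ΣAE = 469000·102000/363200000 = 131.7 MPa.

132 MPa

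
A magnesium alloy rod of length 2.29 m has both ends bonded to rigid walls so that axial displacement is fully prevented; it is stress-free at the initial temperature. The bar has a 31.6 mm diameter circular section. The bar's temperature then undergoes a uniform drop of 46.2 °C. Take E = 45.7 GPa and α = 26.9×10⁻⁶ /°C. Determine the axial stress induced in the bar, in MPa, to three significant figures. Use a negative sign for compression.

56.8 MPa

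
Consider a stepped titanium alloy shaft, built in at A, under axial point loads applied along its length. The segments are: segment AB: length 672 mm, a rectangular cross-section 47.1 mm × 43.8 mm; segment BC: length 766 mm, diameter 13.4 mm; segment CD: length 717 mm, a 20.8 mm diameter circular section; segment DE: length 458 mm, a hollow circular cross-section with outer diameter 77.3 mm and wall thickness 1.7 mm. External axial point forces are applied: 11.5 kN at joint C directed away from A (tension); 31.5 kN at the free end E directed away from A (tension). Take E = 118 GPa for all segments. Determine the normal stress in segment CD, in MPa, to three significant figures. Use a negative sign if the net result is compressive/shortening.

Internal axial forces (sectioning from the free end, tension +): N_DE = 31.5 kN, N_CD = 31.5 kN, N_BC = 43 kN, N_AB = 43 kN.
A_CD = 339.8 mm².
σ_CD = N_CD/A_CD = 31500/339.8 = 92.7 MPa.

92.7 MPa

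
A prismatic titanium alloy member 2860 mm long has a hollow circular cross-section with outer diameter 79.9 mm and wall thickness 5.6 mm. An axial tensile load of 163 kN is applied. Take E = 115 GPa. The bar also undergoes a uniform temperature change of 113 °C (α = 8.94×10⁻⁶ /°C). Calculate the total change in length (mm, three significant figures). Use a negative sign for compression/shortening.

A = 1307 mm².
δ_mech = NL/(AE) = 163000·2860/(1307·115000) = 3.101 mm.
δ_thermal = αLΔT = 8.94e-6·2860·113 = 2.889 mm.
δ = δ_mech + δ_thermal = 5.99 mm.

5.99 mm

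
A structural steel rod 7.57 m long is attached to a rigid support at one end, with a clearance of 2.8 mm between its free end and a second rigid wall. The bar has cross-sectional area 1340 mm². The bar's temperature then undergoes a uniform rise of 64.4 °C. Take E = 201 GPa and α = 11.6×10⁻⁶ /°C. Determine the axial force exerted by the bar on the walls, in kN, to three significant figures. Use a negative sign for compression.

-102 kN

Free thermal expansion αLΔT = 11.6e-6 · 7570 · 64.4 = 5.655 mm.
The walls engage after the gap closes; constrained expansion = 5.655 − 2.8 = 2.855 mm.
The walls impose strain ε = −(2.855)/7570 = -3.7716e-04; σ = Eε = 201000 · -3.7716e-04 = -75.81 MPa.
Wall reaction R = σ·A = -75.81·1340 = -101600 N = -101.6 kN.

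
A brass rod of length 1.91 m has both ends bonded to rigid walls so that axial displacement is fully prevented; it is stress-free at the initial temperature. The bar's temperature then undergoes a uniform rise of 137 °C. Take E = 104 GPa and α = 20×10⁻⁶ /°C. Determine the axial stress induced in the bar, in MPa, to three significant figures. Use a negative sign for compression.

-285 MPa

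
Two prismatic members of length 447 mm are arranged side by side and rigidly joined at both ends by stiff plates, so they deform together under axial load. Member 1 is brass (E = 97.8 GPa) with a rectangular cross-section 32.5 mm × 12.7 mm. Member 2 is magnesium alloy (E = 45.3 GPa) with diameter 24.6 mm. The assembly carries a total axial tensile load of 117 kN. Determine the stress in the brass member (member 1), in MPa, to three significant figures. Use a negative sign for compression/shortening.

185 MPa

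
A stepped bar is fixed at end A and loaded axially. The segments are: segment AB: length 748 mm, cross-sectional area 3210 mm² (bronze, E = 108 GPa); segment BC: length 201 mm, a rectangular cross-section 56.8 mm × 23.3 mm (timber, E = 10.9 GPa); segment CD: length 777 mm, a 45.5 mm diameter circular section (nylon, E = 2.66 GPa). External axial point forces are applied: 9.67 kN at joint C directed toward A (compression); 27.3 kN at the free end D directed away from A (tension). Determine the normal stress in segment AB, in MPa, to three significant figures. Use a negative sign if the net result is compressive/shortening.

Internal axial forces (sectioning from the free end, tension +): N_CD = 27.3 kN, N_BC = 17.63 kN, N_AB = 17.63 kN.
σ_AB = N_AB/A_AB = 17630/3210 = 5.492 MPa.

5.49 MPa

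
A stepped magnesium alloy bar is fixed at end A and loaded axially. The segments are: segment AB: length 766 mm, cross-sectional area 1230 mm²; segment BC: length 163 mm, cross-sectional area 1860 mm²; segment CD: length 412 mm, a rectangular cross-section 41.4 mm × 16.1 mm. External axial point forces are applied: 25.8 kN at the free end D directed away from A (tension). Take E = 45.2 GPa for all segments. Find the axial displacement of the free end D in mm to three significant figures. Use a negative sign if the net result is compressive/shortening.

0.758 mm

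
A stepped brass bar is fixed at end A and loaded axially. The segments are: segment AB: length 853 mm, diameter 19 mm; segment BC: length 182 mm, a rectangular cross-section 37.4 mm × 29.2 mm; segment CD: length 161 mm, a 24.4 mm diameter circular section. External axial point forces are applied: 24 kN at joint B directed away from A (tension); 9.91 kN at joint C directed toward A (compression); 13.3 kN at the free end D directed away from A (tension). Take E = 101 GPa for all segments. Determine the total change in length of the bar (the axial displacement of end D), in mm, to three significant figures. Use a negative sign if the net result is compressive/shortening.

Internal axial forces (sectioning from the free end, tension +): N_CD = 13.3 kN, N_BC = 3.39 kN, N_AB = 27.39 kN.
A_AB = 283.5 mm².
A_BC = 1092 mm².
A_CD = 467.6 mm².
δ_AB = 27390·853/(283.5·101000) = 0.8159 mm
δ_BC = 3390·182/(1092·101000) = 0.005594 mm
δ_CD = 13300·161/(467.6·101000) = 0.04534 mm
δ = Σδ_i = 0.8668 mm.

0.867 mm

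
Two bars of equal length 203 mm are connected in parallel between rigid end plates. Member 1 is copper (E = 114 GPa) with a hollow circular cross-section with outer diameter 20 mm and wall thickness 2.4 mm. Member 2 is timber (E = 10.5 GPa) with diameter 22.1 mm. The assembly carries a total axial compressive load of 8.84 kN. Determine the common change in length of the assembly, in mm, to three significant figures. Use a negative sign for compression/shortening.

A_1 = 132.7 mm².
A_2 = 383.6 mm².
Equal strain + equilibrium ⇒ each member carries load in proportion to AE: A₁E₁ = 15130000 N, A₂E₂ = 4028000 N, ΣAE = 19160000 N.
δ = PL/ΣAE = -8840·203/19160000 = -0.09368 mm.

-0.0937 mm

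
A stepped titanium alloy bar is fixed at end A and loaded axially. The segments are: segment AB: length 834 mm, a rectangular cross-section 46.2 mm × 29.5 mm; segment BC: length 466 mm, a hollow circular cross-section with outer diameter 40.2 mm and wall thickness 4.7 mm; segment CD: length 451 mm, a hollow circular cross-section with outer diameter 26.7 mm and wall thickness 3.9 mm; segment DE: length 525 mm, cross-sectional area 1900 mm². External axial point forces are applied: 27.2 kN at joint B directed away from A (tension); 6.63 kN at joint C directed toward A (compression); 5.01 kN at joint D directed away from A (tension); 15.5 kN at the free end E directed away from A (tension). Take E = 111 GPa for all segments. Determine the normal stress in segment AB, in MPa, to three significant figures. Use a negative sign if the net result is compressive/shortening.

Internal axial forces (sectioning from the free end, tension +): N_DE = 15.5 kN, N_CD = 20.51 kN, N_BC = 13.88 kN, N_AB = 41.08 kN.
A_AB = 1363 mm².
σ_AB = N_AB/A_AB = 41080/1363 = 30.14 MPa.

30.1 MPa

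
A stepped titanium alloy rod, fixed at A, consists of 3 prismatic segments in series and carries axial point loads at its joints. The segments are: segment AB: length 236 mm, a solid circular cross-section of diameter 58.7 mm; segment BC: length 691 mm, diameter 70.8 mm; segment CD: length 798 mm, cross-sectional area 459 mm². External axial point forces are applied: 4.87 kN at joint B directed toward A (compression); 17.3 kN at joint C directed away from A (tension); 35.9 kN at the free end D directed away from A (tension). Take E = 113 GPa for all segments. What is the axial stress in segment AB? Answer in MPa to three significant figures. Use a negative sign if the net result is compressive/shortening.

17.9 MPa

Internal axial forces (sectioning from the free end, tension +): N_CD = 35.9 kN, N_BC = 53.2 kN, N_AB = 48.33 kN.
A_AB = 2706 mm².
σ_AB = N_AB/A_AB = 48330/2706 = 17.86 MPa.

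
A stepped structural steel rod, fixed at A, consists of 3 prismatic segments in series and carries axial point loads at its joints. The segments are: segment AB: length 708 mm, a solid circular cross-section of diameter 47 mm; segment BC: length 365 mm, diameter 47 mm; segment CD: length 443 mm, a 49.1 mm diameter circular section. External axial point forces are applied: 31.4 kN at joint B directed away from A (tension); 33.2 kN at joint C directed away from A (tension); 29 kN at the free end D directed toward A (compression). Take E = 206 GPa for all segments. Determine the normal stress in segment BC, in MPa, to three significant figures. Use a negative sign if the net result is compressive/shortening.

2.42 MPa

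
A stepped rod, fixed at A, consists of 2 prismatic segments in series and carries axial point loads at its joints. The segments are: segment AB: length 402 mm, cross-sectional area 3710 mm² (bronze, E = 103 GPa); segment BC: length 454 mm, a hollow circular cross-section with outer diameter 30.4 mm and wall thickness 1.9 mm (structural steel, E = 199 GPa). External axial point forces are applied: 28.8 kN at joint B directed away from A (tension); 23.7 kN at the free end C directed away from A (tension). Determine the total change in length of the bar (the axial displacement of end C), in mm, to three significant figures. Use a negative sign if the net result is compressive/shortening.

Internal axial forces (sectioning from the free end, tension +): N_BC = 23.7 kN, N_AB = 52.5 kN.
A_BC = 170.1 mm².
δ_AB = 52500·402/(3710·103000) = 0.05523 mm
δ_BC = 23700·454/(170.1·199000) = 0.3178 mm
δ = Σδ_i = 0.3731 mm.

0.373 mm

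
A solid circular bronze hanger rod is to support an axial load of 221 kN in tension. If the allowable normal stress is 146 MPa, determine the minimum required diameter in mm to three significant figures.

43.9 mm

Required area A ≥ P/σ_allow = 221000/146 = 1514 mm².
For a solid circular section, d ≥ √(4A/π) = 43.9 mm.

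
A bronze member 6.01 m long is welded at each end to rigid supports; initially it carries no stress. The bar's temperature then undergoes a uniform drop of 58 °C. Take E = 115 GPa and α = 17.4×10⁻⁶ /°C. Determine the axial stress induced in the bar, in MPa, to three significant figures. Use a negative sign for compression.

116 MPa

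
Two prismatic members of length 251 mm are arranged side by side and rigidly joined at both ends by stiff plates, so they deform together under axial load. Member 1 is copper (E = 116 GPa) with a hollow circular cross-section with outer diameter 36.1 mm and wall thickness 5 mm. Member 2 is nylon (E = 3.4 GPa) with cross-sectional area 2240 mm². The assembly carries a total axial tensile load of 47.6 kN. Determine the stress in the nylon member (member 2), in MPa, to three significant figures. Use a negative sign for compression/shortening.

A_1 = 488.5 mm².
Equal strain + equilibrium ⇒ each member carries load in proportion to AE: A₁E₁ = 56670000 N, A₂E₂ = 7616000 N, ΣAE = 64280000 N.
σ₂ = P·E₂/ΣAE = 47600·3400/64280000 = 2.518 MPa.

2.52 MPa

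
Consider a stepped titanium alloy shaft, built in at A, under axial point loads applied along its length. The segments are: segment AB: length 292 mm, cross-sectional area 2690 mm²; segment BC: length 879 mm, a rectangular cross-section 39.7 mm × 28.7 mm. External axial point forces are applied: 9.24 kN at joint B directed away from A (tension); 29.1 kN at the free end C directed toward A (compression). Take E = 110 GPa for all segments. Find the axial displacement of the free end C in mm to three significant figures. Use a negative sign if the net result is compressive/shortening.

-0.224 mm

Internal axial forces (sectioning from the free end, tension +): N_BC = -29.1 kN, N_AB = -19.86 kN.
A_BC = 1139 mm².
δ_AB = -19860·292/(2690·110000) = -0.0196 mm
δ_BC = -29100·879/(1139·110000) = -0.2041 mm
δ = Σδ_i = -0.2237 mm.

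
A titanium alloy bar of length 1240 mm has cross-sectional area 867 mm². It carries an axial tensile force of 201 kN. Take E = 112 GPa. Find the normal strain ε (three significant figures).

σ = N/A = 231.8 MPa; ε = σ/E = 231.8/112000 = 2.070e-03.

0.00207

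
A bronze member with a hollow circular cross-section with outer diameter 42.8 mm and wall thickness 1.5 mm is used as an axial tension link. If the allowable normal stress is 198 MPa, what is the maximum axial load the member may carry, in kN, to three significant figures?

38.5 kN

A = 194.6 mm².
P_max = σ_allow · A = 198 · 194.6 = 38540 N = 38.54 kN.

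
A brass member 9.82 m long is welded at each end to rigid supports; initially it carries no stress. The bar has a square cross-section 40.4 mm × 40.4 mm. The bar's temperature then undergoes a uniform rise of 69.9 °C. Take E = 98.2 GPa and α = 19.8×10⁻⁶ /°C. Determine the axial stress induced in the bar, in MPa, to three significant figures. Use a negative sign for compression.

Free thermal expansion αLΔT = 19.8e-6 · 9820 · 69.9 = 13.59 mm.
The walls impose strain ε = −(13.59)/9820 = -1.3840e-03; σ = Eε = 98200 · -1.3840e-03 = -135.9 MPa.

-136 MPa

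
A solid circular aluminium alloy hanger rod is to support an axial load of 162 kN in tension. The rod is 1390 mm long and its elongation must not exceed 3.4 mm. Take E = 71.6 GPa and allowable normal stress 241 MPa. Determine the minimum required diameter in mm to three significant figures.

34.3 mm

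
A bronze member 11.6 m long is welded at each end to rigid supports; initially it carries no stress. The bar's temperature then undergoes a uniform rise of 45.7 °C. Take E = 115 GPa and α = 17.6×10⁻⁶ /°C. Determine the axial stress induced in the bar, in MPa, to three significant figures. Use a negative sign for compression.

-92.5 MPa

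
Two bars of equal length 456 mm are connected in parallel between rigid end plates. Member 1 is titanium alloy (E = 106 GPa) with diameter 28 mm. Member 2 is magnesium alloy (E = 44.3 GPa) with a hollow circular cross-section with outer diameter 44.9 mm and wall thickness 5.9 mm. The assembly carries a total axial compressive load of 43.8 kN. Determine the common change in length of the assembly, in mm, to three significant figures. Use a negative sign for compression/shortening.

A_1 = 615.8 mm².
A_2 = 722.9 mm².
Equal strain + equilibrium ⇒ each member carries load in proportion to AE: A₁E₁ = 65270000 N, A₂E₂ = 32020000 N, ΣAE = 97290000 N.
δ = PL/ΣAE = -43800·456/97290000 = -0.2053 mm.

-0.205 mm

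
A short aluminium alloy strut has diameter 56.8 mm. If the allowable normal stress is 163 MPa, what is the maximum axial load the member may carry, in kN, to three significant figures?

A = 2534 mm².
P_max = σ_allow · A = 163 · 2534 = 413000 N = 413 kN.

413 kN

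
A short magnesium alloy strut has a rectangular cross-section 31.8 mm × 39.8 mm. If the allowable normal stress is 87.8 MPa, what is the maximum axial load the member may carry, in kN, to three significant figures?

111 kN

A = 1266 mm².
P_max = σ_allow · A = 87.8 · 1266 = 111100 N = 111.1 kN.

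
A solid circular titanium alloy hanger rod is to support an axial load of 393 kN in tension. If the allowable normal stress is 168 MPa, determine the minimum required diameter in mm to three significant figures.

Required area A ≥ P/σ_allow = 393000/168 = 2339 mm².
For a solid circular section, d ≥ √(4A/π) = 54.58 mm.

54.6 mm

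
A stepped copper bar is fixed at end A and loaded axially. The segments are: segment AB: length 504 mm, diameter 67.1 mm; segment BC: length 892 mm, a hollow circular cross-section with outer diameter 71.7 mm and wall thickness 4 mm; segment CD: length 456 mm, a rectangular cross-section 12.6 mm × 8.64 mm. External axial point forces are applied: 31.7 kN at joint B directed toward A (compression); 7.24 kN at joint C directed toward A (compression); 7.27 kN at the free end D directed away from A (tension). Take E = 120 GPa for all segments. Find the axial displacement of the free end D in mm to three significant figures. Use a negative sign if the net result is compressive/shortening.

Internal axial forces (sectioning from the free end, tension +): N_CD = 7.27 kN, N_BC = 0.03 kN, N_AB = -31.67 kN.
A_AB = 3536 mm².
A_BC = 850.7 mm².
A_CD = 108.9 mm².
δ_AB = -31670·504/(3536·120000) = -0.03762 mm
δ_BC = 30·892/(850.7·120000) = 0.0002621 mm
δ_CD = 7270·456/(108.9·120000) = 0.2538 mm
δ = Σδ_i = 0.2164 mm.

0.216 mm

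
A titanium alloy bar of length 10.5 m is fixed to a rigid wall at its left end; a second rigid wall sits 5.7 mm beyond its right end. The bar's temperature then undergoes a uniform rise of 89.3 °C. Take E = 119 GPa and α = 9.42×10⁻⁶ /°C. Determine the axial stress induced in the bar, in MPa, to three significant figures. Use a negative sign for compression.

-35.5 MPa

Free thermal expansion αLΔT = 9.42e-6 · 10500 · 89.3 = 8.833 mm.
The walls engage after the gap closes; constrained expansion = 8.833 − 5.7 = 3.133 mm.
The walls impose strain ε = −(3.133)/10500 = -2.9835e-04; σ = Eε = 119000 · -2.9835e-04 = -35.5 MPa.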